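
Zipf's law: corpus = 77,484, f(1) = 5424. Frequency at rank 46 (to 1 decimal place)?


Zipf's law: f(r) = f(1) / r
f(1) = 5424
f(46) = 5424 / 46
= 117.9 occurrences


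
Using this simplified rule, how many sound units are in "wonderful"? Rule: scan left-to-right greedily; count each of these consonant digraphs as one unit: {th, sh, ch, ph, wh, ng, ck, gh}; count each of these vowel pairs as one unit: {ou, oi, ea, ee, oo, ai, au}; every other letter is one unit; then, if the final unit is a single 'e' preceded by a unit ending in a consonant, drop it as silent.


Word: "wonderful" (9 letters)
Left-to-right scan:
  1. 'w' (letter)
  2. 'o' (letter)
  3. 'n' (letter)
  4. 'd' (letter)
  5. 'e' (letter)
  6. 'r' (letter)
  7. 'f' (letter)
  8. 'u' (letter)
  9. 'l' (letter)
Units from scan: 9
Sound units = 9 units


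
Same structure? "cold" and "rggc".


Pattern of "cold": [0, 1, 2, 3]
Pattern of "rggc": [0, 1, 1, 2]
Patterns do not match
Same pattern = No


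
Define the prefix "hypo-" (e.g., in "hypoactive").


Prefix: hypo-
Example: hypoactive = hypo- + active
Meaning = under / below normal


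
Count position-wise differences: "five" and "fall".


Comparing character by character (same length = 4):
  Pos 0: 'f' vs 'f' =
  Pos 1: 'i' vs 'a' !=
  Pos 2: 'v' vs 'l' !=
  Pos 3: 'e' vs 'l' !=
Hamming distance = 3


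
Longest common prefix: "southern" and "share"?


Word 1: "southern"
Word 2: "share"
Comparing from start:
  Pos 0: 's' == 's'
  Pos 1: 'o' != 'h' (stop)
LCP = "s" (length 1)


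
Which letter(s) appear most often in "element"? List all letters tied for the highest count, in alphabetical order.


Word: "element"
Letter counts:
  'e': 3
  'l': 1
  'm': 1
  'n': 1
  't': 1
Maximum count = 3
Most frequent = 'e' (3 times each)


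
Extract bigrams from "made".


Word: "made" (length 4)
Number of bigrams = 4 - 2 + 1 = 3
  Position 0: "ma"
  Position 1: "ad"
  Position 2: "de"
Bigrams = "ma", "ad", "de"


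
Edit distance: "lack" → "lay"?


Word 1: "lack" (length 4)
Word 2: "lay" (length 3)
One optimal edit sequence (insert/delete/substitute each cost 1):
  1. keep 'l'
  2. keep 'a'
  3. delete 'c'  (+1)
  4. substitute 'k' -> 'y'  (+1)
Total edit operations: 2
Edit distance = 2


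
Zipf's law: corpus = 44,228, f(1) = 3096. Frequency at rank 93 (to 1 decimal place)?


Zipf's law: f(r) = f(1) / r
f(1) = 3096
f(93) = 3096 / 93
= 33.3 occurrences


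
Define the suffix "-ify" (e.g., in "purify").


Suffix: -ify
As in: purify -> pure + -ify, with a spelling change
Meaning = to make


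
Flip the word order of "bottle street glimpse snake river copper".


Original: "bottle street glimpse snake river copper"
Words (1..n): bottle | street | glimpse | snake | river | copper
Reversed (n..1): copper | river | snake | glimpse | street | bottle
Result = "copper river snake glimpse street bottle"


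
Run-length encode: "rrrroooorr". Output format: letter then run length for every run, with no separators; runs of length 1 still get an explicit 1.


String: "rrrroooorr"
Scanning for consecutive runs:
  'r' x 4
  'o' x 4
  'r' x 2
RLE = "r4o4r2"


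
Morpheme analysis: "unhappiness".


Word: "unhappiness"
Morphemes: un- / happi / -ness
Each morpheme carries meaning
= 3 morphemes


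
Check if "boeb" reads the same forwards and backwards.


Word: "boeb"
Reversed: "beob"
Forward == Backward? boeb != beob
Palindrome = No


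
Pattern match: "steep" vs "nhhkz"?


Pattern of "steep": [0, 1, 2, 2, 3]
Pattern of "nhhkz": [0, 1, 1, 2, 3]
Patterns do not match
Same pattern = No


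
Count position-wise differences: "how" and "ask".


Comparing character by character (same length = 3):
  Pos 0: 'h' vs 'a' !=
  Pos 1: 'o' vs 's' !=
  Pos 2: 'w' vs 'k' !=
Hamming distance = 3


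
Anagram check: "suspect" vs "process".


Word 1: "suspect" → sorted: cepsstu
Word 2: "process" → sorted: ceoprss
Same letters? cepsstu != ceoprss
Anagram = No


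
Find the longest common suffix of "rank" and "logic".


Word 1: "rank"
Word 2: "logic"
Comparing from end:
  Pos -1: 'k' != 'c' (stop)
LCS = "" (length 0)


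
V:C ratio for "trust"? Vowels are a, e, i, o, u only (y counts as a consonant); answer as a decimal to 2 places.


Word: "trust"
Vowels (a,e,i,o,u): 1
Consonants: 4
Ratio = 1/4
= 0.25


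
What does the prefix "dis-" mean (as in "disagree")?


Prefix: dis-
Example: disagree (dis- + agree)
Meaning = not / opposite


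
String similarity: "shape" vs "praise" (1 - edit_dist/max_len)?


Word 1: "shape" (length 5)
Word 2: "praise" (length 6)
One optimal edit sequence:
  1. substitute 's' -> 'p'  (+1)
  2. substitute 'h' -> 'r'  (+1)
  3. keep 'a'
  4. insert 'i'  (+1)
  5. substitute 'p' -> 's'  (+1)
  6. keep 'e'
Edit distance = 4
Max length = max(5, 6) = 6
Similarity = 1 - 4/6
= 0.3333


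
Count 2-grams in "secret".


Word: "secret" (length 6)
Number of 2-grams = length - 2 + 1 = 6 - 2 + 1
= 5


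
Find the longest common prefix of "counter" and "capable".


Word 1: "counter"
Word 2: "capable"
Comparing from start:
  Pos 0: 'c' == 'c'
  Pos 1: 'o' != 'a' (stop)
LCP = "c" (length 1)


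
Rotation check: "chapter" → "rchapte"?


Word: "chapter", Candidate: "rchapte"
Method: check if candidate is substring of word+word
"chapterchapter" contains "rchapte"? Yes
Is rotation = Yes


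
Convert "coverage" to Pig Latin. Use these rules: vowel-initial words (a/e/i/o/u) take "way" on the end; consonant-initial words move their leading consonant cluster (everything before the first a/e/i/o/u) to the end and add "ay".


Word: "coverage"
Starts with consonant(s) → move to end, add 'ay'
Consonant cluster: "c"
Pig Latin = "overagecay"


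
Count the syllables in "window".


Word: "window"
Syllable breakdown: win | dow
Counting: 2 parts
= 2 syllables


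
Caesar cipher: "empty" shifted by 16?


Word: "empty"
Shift: 16
Each letter → (letter + shift) mod 26:
  'e' (4) + 16 = 20 → 'u'
  'm' (12) + 16 = 2 → 'c'
  'p' (15) + 16 = 5 → 'f'
  't' (19) + 16 = 9 → 'j'
  'y' (24) + 16 = 14 → 'o'
Result = "ucfjo"


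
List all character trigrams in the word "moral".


Word: "moral" (length 5)
Number of trigrams = 5 - 3 + 1 = 3
  Position 0: "mor"
  Position 1: "ora"
  Position 2: "ral"
Trigrams = "mor", "ora", "ral"


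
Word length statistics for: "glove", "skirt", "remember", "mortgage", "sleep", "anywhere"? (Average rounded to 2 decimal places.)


Lengths: "glove"=5, "skirt"=5, "remember"=8, "mortgage"=8, "sleep"=5, "anywhere"=8
Sum = 39, Count = 6
Average = 39/6 = 6.50
= avg=6.50, min=5, max=8


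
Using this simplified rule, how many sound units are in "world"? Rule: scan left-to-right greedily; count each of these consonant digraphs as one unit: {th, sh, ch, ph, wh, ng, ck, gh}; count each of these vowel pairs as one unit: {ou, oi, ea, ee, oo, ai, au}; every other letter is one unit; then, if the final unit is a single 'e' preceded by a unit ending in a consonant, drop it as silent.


Word: "world" (5 letters)
Left-to-right scan:
  [1] 'w' (letter)
  [2] 'o' (letter)
  [3] 'r' (letter)
  [4] 'l' (letter)
  [5] 'd' (letter)
Units from scan: 5
Sound units = 5 units


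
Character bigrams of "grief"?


Word: "grief" (length 5)
Number of bigrams = 5 - 2 + 1 = 4
  Position 0: "gr"
  Position 1: "ri"
  Position 2: "ie"
  Position 3: "ef"
Bigrams = "gr", "ri", "ie", "ef"


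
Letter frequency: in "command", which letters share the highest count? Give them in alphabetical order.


Word: "command"
Letter counts:
  'a': 1
  'c': 1
  'd': 1
  'm': 2
  'n': 1
  'o': 1
Maximum count = 2
Most frequent = 'm' (2 times each)


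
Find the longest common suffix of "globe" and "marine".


Word 1: "globe"
Word 2: "marine"
Comparing from end:
  Pos -1: 'e' == 'e'
  Pos -2: 'b' != 'n' (stop)
LCS = "e" (length 1)


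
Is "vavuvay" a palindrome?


Word: "vavuvay"
Reversed: "yavuvav"
Forward == Backward? vavuvay != yavuvav
Palindrome = No


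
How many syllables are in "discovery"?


Word: "discovery"
Syllable breakdown: dis | cov | er | y
Counting: 4 parts
= 4 syllables


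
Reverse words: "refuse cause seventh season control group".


Original: "refuse cause seventh season control group"
Words (1..n): refuse | cause | seventh | season | control | group
Reversed (n..1): group | control | season | seventh | cause | refuse
Result = "group control season seventh cause refuse"


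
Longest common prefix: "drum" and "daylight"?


Word 1: "drum"
Word 2: "daylight"
Comparing from start:
  Pos 0: 'd' == 'd'
  Pos 1: 'r' != 'a' (stop)
LCP = "d" (length 1)


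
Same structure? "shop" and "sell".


Pattern of "shop": [0, 1, 2, 3]
Pattern of "sell": [0, 1, 2, 2]
Patterns do not match
Same pattern = No


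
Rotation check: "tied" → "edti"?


Word: "tied", Candidate: "edti"
Method: check if candidate is substring of word+word
"tiedtied" contains "edti"? Yes
Is rotation = Yes


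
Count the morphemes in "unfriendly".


Word: "unfriendly"
Morphemes: un- / friend / -ly
Each morpheme carries meaning
= 3 morphemes


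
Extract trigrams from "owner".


Word: "owner" (length 5)
Number of trigrams = 5 - 3 + 1 = 3
  Position 0: "own"
  Position 1: "wne"
  Position 2: "ner"
Trigrams = "own", "wne", "ner"


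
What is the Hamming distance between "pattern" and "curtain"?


Comparing character by character (same length = 7):
  Pos 0: 'p' vs 'c' !=
  Pos 1: 'a' vs 'u' !=
  Pos 2: 't' vs 'r' !=
  Pos 3: 't' vs 't' =
  Pos 4: 'e' vs 'a' !=
  Pos 5: 'r' vs 'i' !=
  Pos 6: 'n' vs 'n' =
Hamming distance = 5


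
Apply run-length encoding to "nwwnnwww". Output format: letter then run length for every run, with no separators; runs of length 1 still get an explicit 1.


String: "nwwnnwww"
Scanning for consecutive runs:
  'n' x 1
  'w' x 2
  'n' x 2
  'w' x 3
RLE = "n1w2n2w3"


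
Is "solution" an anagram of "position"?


Word 1: "position" → sorted: iinoopst
Word 2: "solution" → sorted: ilnoostu
Same letters? iinoopst != ilnoostu
Anagram = No


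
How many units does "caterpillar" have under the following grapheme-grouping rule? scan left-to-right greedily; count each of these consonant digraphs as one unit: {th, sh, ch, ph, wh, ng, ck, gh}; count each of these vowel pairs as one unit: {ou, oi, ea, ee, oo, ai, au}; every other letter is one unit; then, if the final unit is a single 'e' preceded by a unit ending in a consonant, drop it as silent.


Word: "caterpillar" (11 letters)
Left-to-right scan:
  (1) 'c' (letter)
  (2) 'a' (letter)
  (3) 't' (letter)
  (4) 'e' (letter)
  (5) 'r' (letter)
  (6) 'p' (letter)
  (7) 'i' (letter)
  (8) 'l' (letter)
  (9) 'l' (letter)
  (10) 'a' (letter)
  (11) 'r' (letter)
Units from scan: 11
Sound units = 11 units


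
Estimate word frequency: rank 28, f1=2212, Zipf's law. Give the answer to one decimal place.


Zipf's law: f(r) = f(1) / r
f(1) = 2212
f(28) = 2212 / 28
= 79.0 occurrences


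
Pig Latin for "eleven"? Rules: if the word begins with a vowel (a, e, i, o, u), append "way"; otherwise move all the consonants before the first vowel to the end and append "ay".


Word: "eleven"
Starts with vowel → add 'way'
Pig Latin = "elevenway"


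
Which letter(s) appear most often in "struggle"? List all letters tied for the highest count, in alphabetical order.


Word: "struggle"
Letter counts:
  'e': 1
  'g': 2
  'l': 1
  'r': 1
  's': 1
  't': 1
  'u': 1
Maximum count = 2
Most frequent = 'g' (2 times each)


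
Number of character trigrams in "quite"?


Word: "quite" (length 5)
Number of 3-grams = length - 3 + 1 = 5 - 3 + 1
= 3


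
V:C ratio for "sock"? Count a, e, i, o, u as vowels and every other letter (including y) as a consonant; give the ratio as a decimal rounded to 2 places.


Word: "sock"
Vowels (a,e,i,o,u): 1
Consonants: 3
Ratio = 1/3
= 0.33


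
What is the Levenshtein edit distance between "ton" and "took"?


Word 1: "ton" (length 3)
Word 2: "took" (length 4)
One optimal edit sequence (insert/delete/substitute each cost 1):
  1. keep 't'
  2. insert 'o'  (+1)
  3. keep 'o'
  4. substitute 'n' -> 'k'  (+1)
Total edit operations: 2
Edit distance = 2


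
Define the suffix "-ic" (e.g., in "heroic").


Suffix: -ic
Example: heroic = hero + -ic
Meaning = relating to


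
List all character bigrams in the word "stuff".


Word: "stuff" (length 5)
Number of bigrams = 5 - 2 + 1 = 4
  Position 0: "st"
  Position 1: "tu"
  Position 2: "uf"
  Position 3: "ff"
Bigrams = "st", "tu", "uf", "ff"


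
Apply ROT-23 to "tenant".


Word: "tenant"
Shift: 23
Each letter → (letter + shift) mod 26:
  't' (19) + 23 = 16 → 'q'
  'e' (4) + 23 = 1 → 'b'
  'n' (13) + 23 = 10 → 'k'
  'a' (0) + 23 = 23 → 'x'
  'n' (13) + 23 = 10 → 'k'
  't' (19) + 23 = 16 → 'q'
Result = "qbkxkq"


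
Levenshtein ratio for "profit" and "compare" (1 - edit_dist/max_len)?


Word 1: "profit" (length 6)
Word 2: "compare" (length 7)
One optimal edit sequence:
  1. insert 'c'  (+1)
  2. substitute 'p' -> 'o'  (+1)
  3. substitute 'r' -> 'm'  (+1)
  4. substitute 'o' -> 'p'  (+1)
  5. substitute 'f' -> 'a'  (+1)
  6. substitute 'i' -> 'r'  (+1)
  7. substitute 't' -> 'e'  (+1)
Edit distance = 7
Max length = max(6, 7) = 7
Similarity = 1 - 7/7
= 0.0000


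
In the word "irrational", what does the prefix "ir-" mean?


Prefix: ir-
Example: irrational (ir- + rational)
Meaning = not


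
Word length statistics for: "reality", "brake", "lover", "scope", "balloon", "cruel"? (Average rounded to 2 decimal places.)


Lengths: "reality"=7, "brake"=5, "lover"=5, "scope"=5, "balloon"=7, "cruel"=5
Sum = 34, Count = 6
Average = 34/6 = 5.67
= avg=5.67, min=5, max=7


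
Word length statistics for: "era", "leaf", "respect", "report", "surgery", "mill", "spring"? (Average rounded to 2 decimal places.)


Lengths: "era"=3, "leaf"=4, "respect"=7, "report"=6, "surgery"=7, "mill"=4, "spring"=6
Sum = 37, Count = 7
Average = 37/7 = 5.29
= avg=5.29, min=3, max=7


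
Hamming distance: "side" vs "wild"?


Comparing character by character (same length = 4):
  Pos 0: 's' vs 'w' !=
  Pos 1: 'i' vs 'i' =
  Pos 2: 'd' vs 'l' !=
  Pos 3: 'e' vs 'd' !=
Hamming distance = 3


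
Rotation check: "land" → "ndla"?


Word: "land", Candidate: "ndla"
Method: check if candidate is substring of word+word
"landland" contains "ndla"? Yes
Is rotation = Yes


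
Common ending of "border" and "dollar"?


Word 1: "border"
Word 2: "dollar"
Comparing from end:
  Pos -1: 'r' == 'r'
  Pos -2: 'e' != 'a' (stop)
LCS = "r" (length 1)


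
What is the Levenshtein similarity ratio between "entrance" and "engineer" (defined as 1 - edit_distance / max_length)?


Word 1: "entrance" (length 8)
Word 2: "engineer" (length 8)
One optimal edit sequence:
  1. keep 'e'
  2. keep 'n'
  3. delete 't'  (+1)
  4. substitute 'r' -> 'g'  (+1)
  5. substitute 'a' -> 'i'  (+1)
  6. keep 'n'
  7. substitute 'c' -> 'e'  (+1)
  8. keep 'e'
  9. insert 'r'  (+1)
Edit distance = 5
Max length = max(8, 8) = 8
Similarity = 1 - 5/8
= 0.3750


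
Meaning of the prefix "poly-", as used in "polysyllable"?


Prefix: poly-
As in: polysyllable -> poly- + syllable
Meaning = many


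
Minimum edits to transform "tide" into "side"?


Word 1: "tide" (length 4)
Word 2: "side" (length 4)
One optimal edit sequence (insert/delete/substitute each cost 1):
  1. substitute 't' -> 's'  (+1)
  2. keep 'i'
  3. keep 'd'
  4. keep 'e'
Total edit operations: 1
Edit distance = 1


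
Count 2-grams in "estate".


Word: "estate" (length 6)
Number of 2-grams = length - 2 + 1 = 6 - 2 + 1
= 5


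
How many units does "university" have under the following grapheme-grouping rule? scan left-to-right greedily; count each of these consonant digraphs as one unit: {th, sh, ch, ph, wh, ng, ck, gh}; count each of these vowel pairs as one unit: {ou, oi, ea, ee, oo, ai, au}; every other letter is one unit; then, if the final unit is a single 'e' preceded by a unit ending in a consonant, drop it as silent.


Word: "university" (10 letters)
Left-to-right scan:
  1. 'u' (letter)
  2. 'n' (letter)
  3. 'i' (letter)
  4. 'v' (letter)
  5. 'e' (letter)
  6. 'r' (letter)
  7. 's' (letter)
  8. 'i' (letter)
  9. 't' (letter)
  10. 'y' (letter)
Units from scan: 10
Sound units = 10 units


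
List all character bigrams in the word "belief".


Word: "belief" (length 6)
Number of bigrams = 6 - 2 + 1 = 5
  Position 0: "be"
  Position 1: "el"
  Position 2: "li"
  Position 3: "ie"
  Position 4: "ef"
Bigrams = "be", "el", "li", "ie", "ef"


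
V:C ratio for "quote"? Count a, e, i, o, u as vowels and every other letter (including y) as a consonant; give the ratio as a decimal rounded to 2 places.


Word: "quote"
Vowels (a,e,i,o,u): 3
Consonants: 2
Ratio = 3/2
= 1.50


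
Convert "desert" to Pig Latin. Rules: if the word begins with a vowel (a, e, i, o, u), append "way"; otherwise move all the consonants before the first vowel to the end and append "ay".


Word: "desert"
Starts with consonant(s) → move to end, add 'ay'
Consonant cluster: "d"
Pig Latin = "esertday"


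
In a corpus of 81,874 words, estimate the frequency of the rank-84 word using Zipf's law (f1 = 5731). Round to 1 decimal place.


Zipf's law: f(r) = f(1) / r
f(1) = 5731
f(84) = 5731 / 84
= 68.2 occurrences


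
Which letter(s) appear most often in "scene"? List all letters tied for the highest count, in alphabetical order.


Word: "scene"
Letter counts:
  'c': 1
  'e': 2
  'n': 1
  's': 1
Maximum count = 2
Most frequent = 'e' (2 times each)


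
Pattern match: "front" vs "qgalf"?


Pattern of "front": [0, 1, 2, 3, 4]
Pattern of "qgalf": [0, 1, 2, 3, 4]
Patterns match
Same pattern = Yes


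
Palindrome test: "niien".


Word: "niien"
Reversed: "neiin"
Forward == Backward? niien != neiin
Palindrome = No


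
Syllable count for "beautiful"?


Word: "beautiful"
Syllable breakdown: beau-ti-ful
Counting: 3 parts
= 3 syllables


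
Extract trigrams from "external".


Word: "external" (length 8)
Number of trigrams = 8 - 3 + 1 = 6
  Position 0: "ext"
  Position 1: "xte"
  Position 2: "ter"
  Position 3: "ern"
  Position 4: "rna"
  Position 5: "nal"
Trigrams = "ext", "xte", "ter", "ern", "rna", "nal"


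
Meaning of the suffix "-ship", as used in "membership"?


Suffix: -ship
Example: membership (member + -ship)
Meaning = state / position


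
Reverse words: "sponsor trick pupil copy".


Original: "sponsor trick pupil copy"
Words (1..n): sponsor | trick | pupil | copy
Reversed (n..1): copy | pupil | trick | sponsor
Result = "copy pupil trick sponsor"


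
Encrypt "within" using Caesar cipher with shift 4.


Word: "within"
Shift: 4
Each letter → (letter + shift) mod 26:
  'w' (22) + 4 = 0 → 'a'
  'i' (8) + 4 = 12 → 'm'
  't' (19) + 4 = 23 → 'x'
  'h' (7) + 4 = 11 → 'l'
  'i' (8) + 4 = 12 → 'm'
  'n' (13) + 4 = 17 → 'r'
Result = "amxlmr"


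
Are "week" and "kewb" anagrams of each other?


Word 1: "week" → sorted: eekw
Word 2: "kewb" → sorted: bekw
Same letters? eekw != bekw
Anagram = No


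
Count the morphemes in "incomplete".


Word: "incomplete"
Morphemes: in- | complete
Each morpheme carries meaning
= 2 morphemes


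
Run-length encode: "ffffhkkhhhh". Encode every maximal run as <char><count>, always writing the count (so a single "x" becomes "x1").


String: "ffffhkkhhhh"
Scanning for consecutive runs:
  'f' x 4
  'h' x 1
  'k' x 2
  'h' x 4
RLE = "f4h1k2h4"


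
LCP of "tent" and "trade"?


Word 1: "tent"
Word 2: "trade"
Comparing from start:
  Pos 0: 't' == 't'
  Pos 1: 'e' != 'r' (stop)
LCP = "t" (length 1)


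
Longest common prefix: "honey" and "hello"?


Word 1: "honey"
Word 2: "hello"
Comparing from start:
  Pos 0: 'h' == 'h'
  Pos 1: 'o' != 'e' (stop)
LCP = "h" (length 1)


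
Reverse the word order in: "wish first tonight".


Original: "wish first tonight"
Words (1..n): wish | first | tonight
Reversed (n..1): tonight | first | wish
Result = "tonight first wish"


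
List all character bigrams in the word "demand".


Word: "demand" (length 6)
Number of bigrams = 6 - 2 + 1 = 5
  Position 0: "de"
  Position 1: "em"
  Position 2: "ma"
  Position 3: "an"
  Position 4: "nd"
Bigrams = "de", "em", "ma", "an", "nd"


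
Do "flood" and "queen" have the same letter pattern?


Pattern of "flood": [0, 1, 2, 2, 3]
Pattern of "queen": [0, 1, 2, 2, 3]
Patterns match
Same pattern = Yes


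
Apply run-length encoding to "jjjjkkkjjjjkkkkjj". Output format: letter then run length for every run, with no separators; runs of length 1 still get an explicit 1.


String: "jjjjkkkjjjjkkkkjj"
Scanning for consecutive runs:
  'j' x 4
  'k' x 3
  'j' x 4
  'k' x 4
  'j' x 2
RLE = "j4k3j4k4j2"


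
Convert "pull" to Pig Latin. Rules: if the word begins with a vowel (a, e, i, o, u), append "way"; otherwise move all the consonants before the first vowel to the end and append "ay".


Word: "pull"
Starts with consonant(s) → move to end, add 'ay'
Consonant cluster: "p"
Pig Latin = "ullpay"


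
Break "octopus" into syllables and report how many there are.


Word: "octopus"
Syllable breakdown: oc · to · pus
Counting: 3 parts
= 3 syllables


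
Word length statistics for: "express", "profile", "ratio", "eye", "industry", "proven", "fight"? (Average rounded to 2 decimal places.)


Lengths: "express"=7, "profile"=7, "ratio"=5, "eye"=3, "industry"=8, "proven"=6, "fight"=5
Sum = 41, Count = 7
Average = 41/7 = 5.86
= avg=5.86, min=3, max=8


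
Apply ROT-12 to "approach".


Word: "approach"
Shift: 12
Each letter → (letter + shift) mod 26:
  'a' (0) + 12 = 12 → 'm'
  'p' (15) + 12 = 1 → 'b'
  'p' (15) + 12 = 1 → 'b'
  'r' (17) + 12 = 3 → 'd'
  'o' (14) + 12 = 0 → 'a'
  'a' (0) + 12 = 12 → 'm'
  'c' (2) + 12 = 14 → 'o'
  'h' (7) + 12 = 19 → 't'
Result = "mbbdamot"


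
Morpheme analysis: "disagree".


Word: "disagree"
Morphemes: dis- + agree
Each morpheme carries meaning
= 2 morphemes


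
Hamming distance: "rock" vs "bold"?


Comparing character by character (same length = 4):
  Pos 0: 'r' vs 'b' !=
  Pos 1: 'o' vs 'o' =
  Pos 2: 'c' vs 'l' !=
  Pos 3: 'k' vs 'd' !=
Hamming distance = 3


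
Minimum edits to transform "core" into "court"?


Word 1: "core" (length 4)
Word 2: "court" (length 5)
One optimal edit sequence (insert/delete/substitute each cost 1):
  1. keep 'c'
  2. keep 'o'
  3. insert 'u'  (+1)
  4. keep 'r'
  5. substitute 'e' -> 't'  (+1)
Total edit operations: 2
Edit distance = 2


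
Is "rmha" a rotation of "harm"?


Word: "harm", Candidate: "rmha"
Method: check if candidate is substring of word+word
"harmharm" contains "rmha"? Yes
Is rotation = Yes


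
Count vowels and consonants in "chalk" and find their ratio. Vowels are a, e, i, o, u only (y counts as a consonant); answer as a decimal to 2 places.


Word: "chalk"
Vowels (a,e,i,o,u): 1
Consonants: 4
Ratio = 1/4
= 0.25


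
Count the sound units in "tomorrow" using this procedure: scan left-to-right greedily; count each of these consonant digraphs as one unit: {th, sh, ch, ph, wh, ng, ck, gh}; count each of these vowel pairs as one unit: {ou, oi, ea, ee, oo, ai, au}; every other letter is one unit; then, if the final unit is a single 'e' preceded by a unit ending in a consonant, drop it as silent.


Word: "tomorrow" (8 letters)
Left-to-right scan:
  [1] 't' (letter)
  [2] 'o' (letter)
  [3] 'm' (letter)
  [4] 'o' (letter)
  [5] 'r' (letter)
  [6] 'r' (letter)
  [7] 'o' (letter)
  [8] 'w' (letter)
Units from scan: 8
Sound units = 8 units


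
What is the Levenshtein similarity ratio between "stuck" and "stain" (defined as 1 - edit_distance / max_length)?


Word 1: "stuck" (length 5)
Word 2: "stain" (length 5)
One optimal edit sequence:
  1. keep 's'
  2. keep 't'
  3. substitute 'u' -> 'a'  (+1)
  4. substitute 'c' -> 'i'  (+1)
  5. substitute 'k' -> 'n'  (+1)
Edit distance = 3
Max length = max(5, 5) = 5
Similarity = 1 - 3/5
= 0.4000


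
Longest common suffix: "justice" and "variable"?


Word 1: "justice"
Word 2: "variable"
Comparing from end:
  Pos -1: 'e' == 'e'
  Pos -2: 'c' != 'l' (stop)
LCS = "e" (length 1)


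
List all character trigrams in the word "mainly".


Word: "mainly" (length 6)
Number of trigrams = 6 - 3 + 1 = 4
  Position 0: "mai"
  Position 1: "ain"
  Position 2: "inl"
  Position 3: "nly"
Trigrams = "mai", "ain", "inl", "nly"


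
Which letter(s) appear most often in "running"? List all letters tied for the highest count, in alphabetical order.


Word: "running"
Letter counts:
  'g': 1
  'i': 1
  'n': 3
  'r': 1
  'u': 1
Maximum count = 3
Most frequent = 'n' (3 times each)


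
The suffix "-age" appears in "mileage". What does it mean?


Suffix: -age
Example: mileage = mile + -age
Meaning = result / collection


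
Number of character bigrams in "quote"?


Word: "quote" (length 5)
Number of 2-grams = length - 2 + 1 = 5 - 2 + 1
= 4


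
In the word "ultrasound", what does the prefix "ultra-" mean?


Prefix: ultra-
As in: ultrasound -> ultra- + sound
Meaning = beyond


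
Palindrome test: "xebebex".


Word: "xebebex"
Reversed: "xebebex"
Forward == Backward? xebebex == xebebex
Palindrome = Yes


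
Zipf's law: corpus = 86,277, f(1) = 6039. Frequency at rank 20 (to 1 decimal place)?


Zipf's law: f(r) = f(1) / r
f(1) = 6039
f(20) = 6039 / 20
= 302.0 occurrences


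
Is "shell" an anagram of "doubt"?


Word 1: "doubt" → sorted: bdotu
Word 2: "shell" → sorted: ehlls
Same letters? bdotu != ehlls
Anagram = No


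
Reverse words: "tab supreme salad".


Original: "tab supreme salad"
Words (1..n): tab | supreme | salad
Reversed (n..1): salad | supreme | tab
Result = "salad supreme tab"


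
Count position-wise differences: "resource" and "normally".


Comparing character by character (same length = 8):
  Pos 0: 'r' vs 'n' !=
  Pos 1: 'e' vs 'o' !=
  Pos 2: 's' vs 'r' !=
  Pos 3: 'o' vs 'm' !=
  Pos 4: 'u' vs 'a' !=
  Pos 5: 'r' vs 'l' !=
  Pos 6: 'c' vs 'l' !=
  Pos 7: 'e' vs 'y' !=
Hamming distance = 8


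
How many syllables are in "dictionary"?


Word: "dictionary"
Syllable breakdown: dic · tion · ar · y
Counting: 4 parts
= 4 syllables


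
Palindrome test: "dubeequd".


Word: "dubeequd"
Reversed: "duqeebud"
Forward == Backward? dubeequd != duqeebud
Palindrome = No


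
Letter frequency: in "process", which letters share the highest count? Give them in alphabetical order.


Word: "process"
Letter counts:
  'c': 1
  'e': 1
  'o': 1
  'p': 1
  'r': 1
  's': 2
Maximum count = 2
Most frequent = 's' (2 times each)


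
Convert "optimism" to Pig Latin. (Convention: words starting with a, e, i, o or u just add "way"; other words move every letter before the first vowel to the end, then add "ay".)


Word: "optimism"
Starts with vowel → add 'way'
Pig Latin = "optimismway"


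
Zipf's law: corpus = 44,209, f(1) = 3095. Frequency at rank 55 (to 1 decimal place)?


Zipf's law: f(r) = f(1) / r
f(1) = 3095
f(55) = 3095 / 55
= 56.3 occurrences


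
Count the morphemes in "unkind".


Word: "unkind"
Morphemes: un- | kind
Each morpheme carries meaning
= 2 morphemes


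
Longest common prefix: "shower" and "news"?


Word 1: "shower"
Word 2: "news"
Comparing from start:
  Pos 0: 's' != 'n' (stop)
LCP = "" (length 0)


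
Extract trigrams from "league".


Word: "league" (length 6)
Number of trigrams = 6 - 3 + 1 = 4
  Position 0: "lea"
  Position 1: "eag"
  Position 2: "agu"
  Position 3: "gue"
Trigrams = "lea", "eag", "agu", "gue"


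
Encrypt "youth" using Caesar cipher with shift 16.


Word: "youth"
Shift: 16
Each letter → (letter + shift) mod 26:
  'y' (24) + 16 = 14 → 'o'
  'o' (14) + 16 = 4 → 'e'
  'u' (20) + 16 = 10 → 'k'
  't' (19) + 16 = 9 → 'j'
  'h' (7) + 16 = 23 → 'x'
Result = "oekjx"


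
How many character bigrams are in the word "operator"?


Word: "operator" (length 8)
Number of 2-grams = length - 2 + 1 = 8 - 2 + 1
= 7


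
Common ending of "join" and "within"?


Word 1: "join"
Word 2: "within"
Comparing from end:
  Pos -1: 'n' == 'n'
  Pos -2: 'i' == 'i'
  Pos -3: 'o' != 'h' (stop)
LCS = "in" (length 2)


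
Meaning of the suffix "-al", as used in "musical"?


Suffix: -al
Example: musical (music + -al)
Meaning = relating to


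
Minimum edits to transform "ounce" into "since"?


Word 1: "ounce" (length 5)
Word 2: "since" (length 5)
One optimal edit sequence (insert/delete/substitute each cost 1):
  1. substitute 'o' -> 's'  (+1)
  2. substitute 'u' -> 'i'  (+1)
  3. keep 'n'
  4. keep 'c'
  5. keep 'e'
Total edit operations: 2
Edit distance = 2


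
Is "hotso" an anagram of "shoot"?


Word 1: "shoot" → sorted: hoost
Word 2: "hotso" → sorted: hoost
Same letters? hoost == hoost
Anagram = Yes


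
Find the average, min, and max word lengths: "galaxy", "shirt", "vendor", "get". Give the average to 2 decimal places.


Lengths: "galaxy"=6, "shirt"=5, "vendor"=6, "get"=3
Sum = 20, Count = 4
Average = 20/4 = 5.00
= avg=5.00, min=3, max=6


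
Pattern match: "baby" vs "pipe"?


Pattern of "baby": [0, 1, 0, 2]
Pattern of "pipe": [0, 1, 0, 2]
Patterns match
Same pattern = Yes


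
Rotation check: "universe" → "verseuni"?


Word: "universe", Candidate: "verseuni"
Method: check if candidate is substring of word+word
"universeuniverse" contains "verseuni"? Yes
Is rotation = Yes


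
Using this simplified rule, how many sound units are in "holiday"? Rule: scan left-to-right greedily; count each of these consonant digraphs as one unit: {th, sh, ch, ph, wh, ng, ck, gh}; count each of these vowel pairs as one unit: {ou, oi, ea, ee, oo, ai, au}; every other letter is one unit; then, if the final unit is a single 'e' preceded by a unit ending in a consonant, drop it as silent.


Word: "holiday" (7 letters)
Left-to-right scan:
  [1] 'h' (letter)
  [2] 'o' (letter)
  [3] 'l' (letter)
  [4] 'i' (letter)
  [5] 'd' (letter)
  [6] 'a' (letter)
  [7] 'y' (letter)
Units from scan: 7
Sound units = 7 units


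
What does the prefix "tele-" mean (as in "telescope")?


Prefix: tele-
As in: telescope -> tele- + scope
Meaning = distant


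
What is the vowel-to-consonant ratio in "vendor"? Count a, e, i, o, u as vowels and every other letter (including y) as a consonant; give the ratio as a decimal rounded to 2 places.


Word: "vendor"
Vowels (a,e,i,o,u): 2
Consonants: 4
Ratio = 2/4
= 0.50


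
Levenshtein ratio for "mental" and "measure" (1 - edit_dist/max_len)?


Word 1: "mental" (length 6)
Word 2: "measure" (length 7)
One optimal edit sequence:
  1. keep 'm'
  2. keep 'e'
  3. insert 'a'  (+1)
  4. substitute 'n' -> 's'  (+1)
  5. substitute 't' -> 'u'  (+1)
  6. substitute 'a' -> 'r'  (+1)
  7. substitute 'l' -> 'e'  (+1)
Edit distance = 5
Max length = max(6, 7) = 7
Similarity = 1 - 5/7
= 0.2857


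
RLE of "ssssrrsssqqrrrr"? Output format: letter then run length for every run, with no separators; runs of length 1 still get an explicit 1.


String: "ssssrrsssqqrrrr"
Scanning for consecutive runs:
  's' x 4
  'r' x 2
  's' x 3
  'q' x 2
  'r' x 4
RLE = "s4r2s3q2r4"


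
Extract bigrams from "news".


Word: "news" (length 4)
Number of bigrams = 4 - 2 + 1 = 3
  Position 0: "ne"
  Position 1: "ew"
  Position 2: "ws"
Bigrams = "ne", "ew", "ws"


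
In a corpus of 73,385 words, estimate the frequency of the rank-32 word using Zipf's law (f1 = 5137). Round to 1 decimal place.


Zipf's law: f(r) = f(1) / r
f(1) = 5137
f(32) = 5137 / 32
= 160.5 occurrences


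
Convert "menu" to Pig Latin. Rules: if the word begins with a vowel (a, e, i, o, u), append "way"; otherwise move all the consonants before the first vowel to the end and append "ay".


Word: "menu"
Starts with consonant(s) → move to end, add 'ay'
Consonant cluster: "m"
Pig Latin = "enumay"


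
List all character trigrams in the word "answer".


Word: "answer" (length 6)
Number of trigrams = 6 - 3 + 1 = 4
  Position 0: "ans"
  Position 1: "nsw"
  Position 2: "swe"
  Position 3: "wer"
Trigrams = "ans", "nsw", "swe", "wer"


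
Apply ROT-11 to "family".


Word: "family"
Shift: 11
Each letter → (letter + shift) mod 26:
  'f' (5) + 11 = 16 → 'q'
  'a' (0) + 11 = 11 → 'l'
  'm' (12) + 11 = 23 → 'x'
  'i' (8) + 11 = 19 → 't'
  'l' (11) + 11 = 22 → 'w'
  'y' (24) + 11 = 9 → 'j'
Result = "qlxtwj"


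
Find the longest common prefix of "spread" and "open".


Word 1: "spread"
Word 2: "open"
Comparing from start:
  Pos 0: 's' != 'o' (stop)
LCP = "" (length 0)


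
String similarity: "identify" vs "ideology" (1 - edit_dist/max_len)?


Word 1: "identify" (length 8)
Word 2: "ideology" (length 8)
One optimal edit sequence:
  1. keep 'i'
  2. keep 'd'
  3. keep 'e'
  4. substitute 'n' -> 'o'  (+1)
  5. substitute 't' -> 'l'  (+1)
  6. substitute 'i' -> 'o'  (+1)
  7. substitute 'f' -> 'g'  (+1)
  8. keep 'y'
Edit distance = 4
Max length = max(8, 8) = 8
Similarity = 1 - 4/8
= 0.5000


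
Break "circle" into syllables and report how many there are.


Word: "circle"
Syllable breakdown: cir · cle
Counting: 2 parts
= 2 syllables


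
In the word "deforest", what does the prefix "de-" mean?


Prefix: de-
Example: deforest = de- + forest
Meaning = remove / reverse


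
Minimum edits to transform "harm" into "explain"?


Word 1: "harm" (length 4)
Word 2: "explain" (length 7)
One optimal edit sequence (insert/delete/substitute each cost 1):
  1. insert 'e'  (+1)
  2. insert 'x'  (+1)
  3. insert 'p'  (+1)
  4. substitute 'h' -> 'l'  (+1)
  5. keep 'a'
  6. substitute 'r' -> 'i'  (+1)
  7. substitute 'm' -> 'n'  (+1)
Total edit operations: 6
Edit distance = 6


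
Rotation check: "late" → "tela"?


Word: "late", Candidate: "tela"
Method: check if candidate is substring of word+word
"latelate" contains "tela"? Yes
Is rotation = Yes


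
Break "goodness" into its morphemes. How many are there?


Word: "goodness"
Morphemes: good | -ness
Each morpheme carries meaning
= 2 morphemes


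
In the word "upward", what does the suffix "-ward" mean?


Suffix: -ward
As in: upward -> up + -ward
Meaning = in the direction of


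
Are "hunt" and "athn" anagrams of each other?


Word 1: "hunt" → sorted: hntu
Word 2: "athn" → sorted: ahnt
Same letters? hntu != ahnt
Anagram = No


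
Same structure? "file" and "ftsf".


Pattern of "file": [0, 1, 2, 3]
Pattern of "ftsf": [0, 1, 2, 0]
Patterns do not match
Same pattern = No


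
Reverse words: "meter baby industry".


Original: "meter baby industry"
Words (1..n): meter | baby | industry
Reversed (n..1): industry | baby | meter
Result = "industry baby meter"


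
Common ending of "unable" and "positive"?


Word 1: "unable"
Word 2: "positive"
Comparing from end:
  Pos -1: 'e' == 'e'
  Pos -2: 'l' != 'v' (stop)
LCS = "e" (length 1)


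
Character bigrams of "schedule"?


Word: "schedule" (length 8)
Number of bigrams = 8 - 2 + 1 = 7
  Position 0: "sc"
  Position 1: "ch"
  Position 2: "he"
  Position 3: "ed"
  Position 4: "du"
  Position 5: "ul"
  Position 6: "le"
Bigrams = "sc", "ch", "he", "ed", "du", "ul", "le"


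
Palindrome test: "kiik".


Word: "kiik"
Reversed: "kiik"
Forward == Backward? kiik == kiik
Palindrome = Yes


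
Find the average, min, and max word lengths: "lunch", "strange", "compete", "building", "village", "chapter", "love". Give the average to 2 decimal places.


Lengths: "lunch"=5, "strange"=7, "compete"=7, "building"=8, "village"=7, "chapter"=7, "love"=4
Sum = 45, Count = 7
Average = 45/7 = 6.43
= avg=6.43, min=4, max=8


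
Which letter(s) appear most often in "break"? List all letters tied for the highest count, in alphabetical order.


Word: "break"
Letter counts:
  'a': 1
  'b': 1
  'e': 1
  'k': 1
  'r': 1
Maximum count = 1
Most frequent = 'a', 'b', 'e', 'k', 'r' (1 time each)


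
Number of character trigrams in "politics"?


Word: "politics" (length 8)
Number of 3-grams = length - 3 + 1 = 8 - 3 + 1
= 6


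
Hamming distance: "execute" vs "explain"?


Comparing character by character (same length = 7):
  Pos 0: 'e' vs 'e' =
  Pos 1: 'x' vs 'x' =
  Pos 2: 'e' vs 'p' !=
  Pos 3: 'c' vs 'l' !=
  Pos 4: 'u' vs 'a' !=
  Pos 5: 't' vs 'i' !=
  Pos 6: 'e' vs 'n' !=
Hamming distance = 5


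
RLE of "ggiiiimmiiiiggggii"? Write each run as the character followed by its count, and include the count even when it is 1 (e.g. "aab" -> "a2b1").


String: "ggiiiimmiiiiggggii"
Scanning for consecutive runs:
  'g' x 2
  'i' x 4
  'm' x 2
  'i' x 4
  'g' x 4
  'i' x 2
RLE = "g2i4m2i4g4i2"


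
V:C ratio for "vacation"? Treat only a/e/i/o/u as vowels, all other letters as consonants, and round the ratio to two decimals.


Word: "vacation"
Vowels (a,e,i,o,u): 4
Consonants: 4
Ratio = 4/4
= 1.00


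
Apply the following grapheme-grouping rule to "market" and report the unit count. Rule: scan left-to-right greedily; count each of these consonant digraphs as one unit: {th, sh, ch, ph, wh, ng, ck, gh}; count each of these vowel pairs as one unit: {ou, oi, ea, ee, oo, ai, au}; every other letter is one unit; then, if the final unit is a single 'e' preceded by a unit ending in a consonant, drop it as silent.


Word: "market" (6 letters)
Left-to-right scan:
  1. 'm' (letter)
  2. 'a' (letter)
  3. 'r' (letter)
  4. 'k' (letter)
  5. 'e' (letter)
  6. 't' (letter)
Units from scan: 6
Sound units = 6 units


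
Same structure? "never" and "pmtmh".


Pattern of "never": [0, 1, 2, 1, 3]
Pattern of "pmtmh": [0, 1, 2, 1, 3]
Patterns match
Same pattern = Yes


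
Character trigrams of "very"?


Word: "very" (length 4)
Number of trigrams = 4 - 3 + 1 = 2
  Position 0: "ver"
  Position 1: "ery"
Trigrams = "ver", "ery"


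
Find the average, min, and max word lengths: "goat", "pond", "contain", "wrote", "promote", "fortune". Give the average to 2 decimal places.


Lengths: "goat"=4, "pond"=4, "contain"=7, "wrote"=5, "promote"=7, "fortune"=7
Sum = 34, Count = 6
Average = 34/6 = 5.67
= avg=5.67, min=4, max=7


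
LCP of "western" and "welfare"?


Word 1: "western"
Word 2: "welfare"
Comparing from start:
  Pos 0: 'w' == 'w'
  Pos 1: 'e' == 'e'
  Pos 2: 's' != 'l' (stop)
LCP = "we" (length 2)


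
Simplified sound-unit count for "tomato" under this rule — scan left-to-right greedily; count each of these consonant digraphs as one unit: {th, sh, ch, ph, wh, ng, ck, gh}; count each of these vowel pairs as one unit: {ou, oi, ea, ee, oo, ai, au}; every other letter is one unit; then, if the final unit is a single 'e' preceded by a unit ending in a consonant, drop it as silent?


Word: "tomato" (6 letters)
Left-to-right scan:
  [1] 't' (letter)
  [2] 'o' (letter)
  [3] 'm' (letter)
  [4] 'a' (letter)
  [5] 't' (letter)
  [6] 'o' (letter)
Units from scan: 6
Sound units = 6 units


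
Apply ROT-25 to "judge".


Word: "judge"
Shift: 25
Each letter → (letter + shift) mod 26:
  'j' (9) + 25 = 8 → 'i'
  'u' (20) + 25 = 19 → 't'
  'd' (3) + 25 = 2 → 'c'
  'g' (6) + 25 = 5 → 'f'
  'e' (4) + 25 = 3 → 'd'
Result = "itcfd"


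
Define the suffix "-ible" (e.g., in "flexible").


Suffix: -ible
Example: flexible (flex + -ible)
Meaning = capable of


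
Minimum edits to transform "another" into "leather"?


Word 1: "another" (length 7)
Word 2: "leather" (length 7)
One optimal edit sequence (insert/delete/substitute each cost 1):
  1. substitute 'a' -> 'l'  (+1)
  2. substitute 'n' -> 'e'  (+1)
  3. substitute 'o' -> 'a'  (+1)
  4. keep 't'
  5. keep 'h'
  6. keep 'e'
  7. keep 'r'
Total edit operations: 3
Edit distance = 3


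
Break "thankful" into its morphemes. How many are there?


Word: "thankful"
Morphemes: thank / -ful
Each morpheme carries meaning
= 2 morphemes
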